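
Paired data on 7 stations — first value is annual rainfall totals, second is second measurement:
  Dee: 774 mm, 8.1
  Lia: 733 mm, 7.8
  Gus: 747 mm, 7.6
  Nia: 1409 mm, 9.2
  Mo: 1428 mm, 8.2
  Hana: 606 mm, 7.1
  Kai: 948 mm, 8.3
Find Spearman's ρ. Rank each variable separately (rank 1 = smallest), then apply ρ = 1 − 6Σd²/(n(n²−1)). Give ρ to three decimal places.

Ranks of variable 1: 4, 2, 3, 6, 7, 1, 5
Ranks of variable 2: 4, 3, 2, 7, 5, 1, 6
d = r₁ − r₂: 0, -1, 1, -1, 2, 0, -1
d²: 0, 1, 1, 1, 4, 0, 1; Σd² = 8
ρ = 1 − 6·8/(7·48) = 1 − 48/336 = 0.857

0.857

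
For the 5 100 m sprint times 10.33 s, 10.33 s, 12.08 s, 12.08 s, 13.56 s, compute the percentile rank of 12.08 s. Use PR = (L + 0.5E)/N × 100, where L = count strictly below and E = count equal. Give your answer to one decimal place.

N = 5.
Strictly below 12.08: 2. Equal to 12.08: 2.
PR = (2 + 0.5·2)/5 × 100 = 60.0

60.0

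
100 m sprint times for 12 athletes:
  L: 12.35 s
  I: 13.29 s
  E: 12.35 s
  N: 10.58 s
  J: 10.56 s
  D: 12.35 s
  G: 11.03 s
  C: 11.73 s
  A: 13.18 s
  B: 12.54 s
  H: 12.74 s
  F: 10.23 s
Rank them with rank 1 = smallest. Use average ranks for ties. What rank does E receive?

7

Sorted (ascending): 10.23, 10.56, 10.58, 11.03, 11.73, 12.35, 12.35, 12.35, 12.54, 12.74, 13.18, 13.29
The 3 values of 12.35 occupy positions 6–8 → average rank 7.
E has value 12.35 s → rank 7.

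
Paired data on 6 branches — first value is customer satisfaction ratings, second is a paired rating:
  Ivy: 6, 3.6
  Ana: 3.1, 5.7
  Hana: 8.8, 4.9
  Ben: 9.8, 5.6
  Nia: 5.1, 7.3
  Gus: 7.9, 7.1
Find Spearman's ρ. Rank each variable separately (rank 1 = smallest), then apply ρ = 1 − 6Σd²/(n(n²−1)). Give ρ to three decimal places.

-0.371

Ranks of variable 1: 3, 1, 5, 6, 2, 4
Ranks of variable 2: 1, 4, 2, 3, 6, 5
d = r₁ − r₂: 2, -3, 3, 3, -4, -1
d²: 4, 9, 9, 9, 16, 1; Σd² = 48
ρ = 1 − 6·48/(6·35) = 1 − 288/210 = -0.371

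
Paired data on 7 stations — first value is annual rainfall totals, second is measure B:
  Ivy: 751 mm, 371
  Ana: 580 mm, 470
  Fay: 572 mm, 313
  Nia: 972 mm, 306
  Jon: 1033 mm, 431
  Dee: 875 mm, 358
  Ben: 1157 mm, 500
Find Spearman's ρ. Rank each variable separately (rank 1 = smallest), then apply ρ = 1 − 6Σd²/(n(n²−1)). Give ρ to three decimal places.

0.357

Ranks of variable 1: 3, 2, 1, 5, 6, 4, 7
Ranks of variable 2: 4, 6, 2, 1, 5, 3, 7
d = r₁ − r₂: -1, -4, -1, 4, 1, 1, 0
d²: 1, 16, 1, 16, 1, 1, 0; Σd² = 36
ρ = 1 − 6·36/(7·48) = 1 − 216/336 = 0.357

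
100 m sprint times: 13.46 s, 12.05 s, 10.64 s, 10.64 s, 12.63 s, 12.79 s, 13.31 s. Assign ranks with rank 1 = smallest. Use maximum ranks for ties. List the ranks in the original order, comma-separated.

Sorted (ascending): 10.64, 10.64, 12.05, 12.63, 12.79, 13.31, 13.46
The 2 values of 10.64 occupy positions 1–2 → each gets rank 2.

7, 3, 2, 2, 4, 5, 6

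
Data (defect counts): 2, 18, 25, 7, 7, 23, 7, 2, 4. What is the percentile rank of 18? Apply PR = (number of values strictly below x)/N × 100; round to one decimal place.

N = 9.
Strictly below 18: 6. Equal to 18: 1.
PR = 6/9 × 100 = 66.7

66.7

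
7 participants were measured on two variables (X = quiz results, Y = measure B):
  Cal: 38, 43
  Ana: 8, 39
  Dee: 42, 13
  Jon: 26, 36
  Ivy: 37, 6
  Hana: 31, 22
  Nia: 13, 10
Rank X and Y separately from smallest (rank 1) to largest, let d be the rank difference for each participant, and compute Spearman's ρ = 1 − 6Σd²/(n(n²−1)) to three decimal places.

-0.107

Ranks of variable 1: 6, 1, 7, 3, 5, 4, 2
Ranks of variable 2: 7, 6, 3, 5, 1, 4, 2
d = r₁ − r₂: -1, -5, 4, -2, 4, 0, 0
d²: 1, 25, 16, 4, 16, 0, 0; Σd² = 62
ρ = 1 − 6·62/(7·48) = 1 − 372/336 = -0.107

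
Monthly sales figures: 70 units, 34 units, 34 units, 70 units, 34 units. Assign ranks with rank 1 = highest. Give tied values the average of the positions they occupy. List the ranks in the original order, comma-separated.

Sorted (descending): 70, 70, 34, 34, 34
The 2 values of 70 occupy positions 1–2 → average rank (1+2)/2 = 1.5.
The 3 values of 34 occupy positions 3–5 → average rank 4.

1.5, 4, 4, 1.5, 4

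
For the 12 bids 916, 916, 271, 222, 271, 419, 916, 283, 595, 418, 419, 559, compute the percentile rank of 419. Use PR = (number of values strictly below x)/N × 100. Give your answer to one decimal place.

N = 12.
Strictly below 419: 5. Equal to 419: 2.
PR = 5/12 × 100 = 41.7

41.7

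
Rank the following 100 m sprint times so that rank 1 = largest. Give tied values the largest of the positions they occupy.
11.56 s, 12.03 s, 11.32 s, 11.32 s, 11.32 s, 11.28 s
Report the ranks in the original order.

Sorted (descending): 12.03, 11.56, 11.32, 11.32, 11.32, 11.28
The 3 values of 11.32 occupy positions 3–5 → each gets rank 5.

2, 1, 5, 5, 5, 6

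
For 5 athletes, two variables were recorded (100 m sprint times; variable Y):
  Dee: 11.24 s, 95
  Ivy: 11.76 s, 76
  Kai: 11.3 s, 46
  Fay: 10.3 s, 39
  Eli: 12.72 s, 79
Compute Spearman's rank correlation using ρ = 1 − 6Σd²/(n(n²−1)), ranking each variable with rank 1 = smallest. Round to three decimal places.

0.400

Ranks of variable 1: 2, 4, 3, 1, 5
Ranks of variable 2: 5, 3, 2, 1, 4
d = r₁ − r₂: -3, 1, 1, 0, 1
d²: 9, 1, 1, 0, 1; Σd² = 12
ρ = 1 − 6·12/(5·24) = 1 − 72/120 = 0.400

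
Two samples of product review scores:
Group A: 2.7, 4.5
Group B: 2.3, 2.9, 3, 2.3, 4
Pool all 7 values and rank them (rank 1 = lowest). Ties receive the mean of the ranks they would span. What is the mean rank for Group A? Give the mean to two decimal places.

5.00

Sorted (ascending): 2.3, 2.3, 2.7, 2.9, 3, 4, 4.5
The 2 values of 2.3 occupy positions 1–2 → average rank (1+2)/2 = 1.5.
Group A values → pooled ranks: 2.7→3, 4.5→7
Mean rank = (3 + 7) / 2 = 5.00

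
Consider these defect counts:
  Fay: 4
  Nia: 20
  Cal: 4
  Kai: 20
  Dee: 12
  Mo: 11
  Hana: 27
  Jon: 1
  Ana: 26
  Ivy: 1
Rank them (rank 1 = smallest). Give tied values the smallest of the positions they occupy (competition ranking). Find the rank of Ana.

Sorted (ascending): 1, 1, 4, 4, 11, 12, 20, 20, 26, 27
The 2 values of 1 occupy positions 1–2 → each gets rank 1.
The 2 values of 4 occupy positions 3–4 → each gets rank 3.
The 2 values of 20 occupy positions 7–8 → each gets rank 7.
Ana has value 26 → rank 9.

9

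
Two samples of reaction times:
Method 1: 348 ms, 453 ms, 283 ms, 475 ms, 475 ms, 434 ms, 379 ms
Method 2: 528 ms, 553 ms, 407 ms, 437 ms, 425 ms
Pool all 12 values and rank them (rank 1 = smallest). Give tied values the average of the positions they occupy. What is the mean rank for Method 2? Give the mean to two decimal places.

7.80

Sorted (ascending): 283, 348, 379, 407, 425, 434, 437, 453, 475, 475, 528, 553
The 2 values of 475 occupy positions 9–10 → average rank (9+10)/2 = 9.5.
Method 2 values → pooled ranks: 528→11, 553→12, 407→4, 437→7, 425→5
Mean rank = (11 + 12 + 4 + 7 + 5) / 5 = 7.80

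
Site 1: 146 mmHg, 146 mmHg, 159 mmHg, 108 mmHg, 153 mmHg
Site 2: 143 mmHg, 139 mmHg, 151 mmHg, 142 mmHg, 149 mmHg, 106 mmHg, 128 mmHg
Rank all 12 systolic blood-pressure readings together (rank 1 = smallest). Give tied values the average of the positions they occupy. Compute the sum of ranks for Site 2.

38

Sorted (ascending): 106, 108, 128, 139, 142, 143, 146, 146, 149, 151, 153, 159
The 2 values of 146 occupy positions 7–8 → average rank (7+8)/2 = 7.5.
Site 2 values → pooled ranks: 143→6, 139→4, 151→10, 142→5, 149→9, 106→1, 128→3
Rank sum = 6 + 4 + 10 + 5 + 9 + 1 + 3 = 38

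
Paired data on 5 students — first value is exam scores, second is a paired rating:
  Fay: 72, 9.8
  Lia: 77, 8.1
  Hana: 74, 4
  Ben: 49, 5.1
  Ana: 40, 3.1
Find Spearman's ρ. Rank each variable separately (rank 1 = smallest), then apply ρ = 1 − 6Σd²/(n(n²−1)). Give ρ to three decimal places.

0.500

Ranks of variable 1: 3, 5, 4, 2, 1
Ranks of variable 2: 5, 4, 2, 3, 1
d = r₁ − r₂: -2, 1, 2, -1, 0
d²: 4, 1, 4, 1, 0; Σd² = 10
ρ = 1 − 6·10/(5·24) = 1 − 60/120 = 0.500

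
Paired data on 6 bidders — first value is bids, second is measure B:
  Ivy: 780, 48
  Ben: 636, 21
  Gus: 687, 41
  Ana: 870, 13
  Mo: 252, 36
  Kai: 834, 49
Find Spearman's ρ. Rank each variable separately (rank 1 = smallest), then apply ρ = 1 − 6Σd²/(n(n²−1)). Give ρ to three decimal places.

0.086

Ranks of variable 1: 4, 2, 3, 6, 1, 5
Ranks of variable 2: 5, 2, 4, 1, 3, 6
d = r₁ − r₂: -1, 0, -1, 5, -2, -1
d²: 1, 0, 1, 25, 4, 1; Σd² = 32
ρ = 1 − 6·32/(6·35) = 1 − 192/210 = 0.086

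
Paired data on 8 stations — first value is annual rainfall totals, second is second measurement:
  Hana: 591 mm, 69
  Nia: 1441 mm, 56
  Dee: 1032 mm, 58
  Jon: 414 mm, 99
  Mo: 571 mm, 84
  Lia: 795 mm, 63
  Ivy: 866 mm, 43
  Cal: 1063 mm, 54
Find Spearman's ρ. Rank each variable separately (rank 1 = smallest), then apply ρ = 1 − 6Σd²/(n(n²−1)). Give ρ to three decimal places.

Ranks of variable 1: 3, 8, 6, 1, 2, 4, 5, 7
Ranks of variable 2: 6, 3, 4, 8, 7, 5, 1, 2
d = r₁ − r₂: -3, 5, 2, -7, -5, -1, 4, 5
d²: 9, 25, 4, 49, 25, 1, 16, 25; Σd² = 154
ρ = 1 − 6·154/(8·63) = 1 − 924/504 = -0.833

-0.833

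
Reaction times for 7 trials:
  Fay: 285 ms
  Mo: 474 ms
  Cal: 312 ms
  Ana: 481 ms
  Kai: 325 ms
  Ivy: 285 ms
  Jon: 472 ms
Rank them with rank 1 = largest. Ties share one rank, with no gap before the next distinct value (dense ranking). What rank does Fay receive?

6

Sorted (descending): 481, 474, 472, 325, 312, 285, 285
The 2 values of 285 share dense rank 6.
Remaining distinct values take the next consecutive integers.
Fay has value 285 ms → rank 6.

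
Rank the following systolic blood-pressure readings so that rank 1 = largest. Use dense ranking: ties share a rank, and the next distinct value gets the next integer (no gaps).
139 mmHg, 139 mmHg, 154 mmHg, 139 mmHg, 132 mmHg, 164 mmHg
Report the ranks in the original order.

3, 3, 2, 3, 4, 1

Sorted (descending): 164, 154, 139, 139, 139, 132
The 3 values of 139 share dense rank 3.
Remaining distinct values take the next consecutive integers.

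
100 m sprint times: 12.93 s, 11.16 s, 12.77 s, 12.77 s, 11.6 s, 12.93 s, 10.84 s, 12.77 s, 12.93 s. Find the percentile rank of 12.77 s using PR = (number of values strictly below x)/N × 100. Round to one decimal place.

N = 9.
Strictly below 12.77: 3. Equal to 12.77: 3.
PR = 3/9 × 100 = 33.3

33.3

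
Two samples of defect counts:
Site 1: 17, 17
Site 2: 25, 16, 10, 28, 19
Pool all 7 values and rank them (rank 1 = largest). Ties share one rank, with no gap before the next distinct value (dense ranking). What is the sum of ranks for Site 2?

Sorted (descending): 28, 25, 19, 17, 17, 16, 10
The 2 values of 17 share dense rank 4.
Remaining distinct values take the next consecutive integers.
Site 2 values → pooled ranks: 25→2, 16→5, 10→6, 28→1, 19→3
Rank sum = 2 + 5 + 6 + 1 + 3 = 17

17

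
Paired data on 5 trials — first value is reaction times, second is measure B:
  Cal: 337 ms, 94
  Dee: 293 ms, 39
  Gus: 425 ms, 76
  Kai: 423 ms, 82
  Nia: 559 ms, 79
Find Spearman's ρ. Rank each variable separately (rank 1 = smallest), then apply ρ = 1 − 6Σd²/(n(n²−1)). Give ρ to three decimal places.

0.100

Ranks of variable 1: 2, 1, 4, 3, 5
Ranks of variable 2: 5, 1, 2, 4, 3
d = r₁ − r₂: -3, 0, 2, -1, 2
d²: 9, 0, 4, 1, 4; Σd² = 18
ρ = 1 − 6·18/(5·24) = 1 − 108/120 = 0.100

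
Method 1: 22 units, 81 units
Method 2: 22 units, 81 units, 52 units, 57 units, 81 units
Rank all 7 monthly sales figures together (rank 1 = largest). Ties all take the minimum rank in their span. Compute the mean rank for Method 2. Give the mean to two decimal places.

3.40

Sorted (descending): 81, 81, 81, 57, 52, 22, 22
The 3 values of 81 occupy positions 1–3 → each gets rank 1.
The 2 values of 22 occupy positions 6–7 → each gets rank 6.
Method 2 values → pooled ranks: 22→6, 81→1, 52→5, 57→4, 81→1
Mean rank = (6 + 1 + 5 + 4 + 1) / 5 = 3.40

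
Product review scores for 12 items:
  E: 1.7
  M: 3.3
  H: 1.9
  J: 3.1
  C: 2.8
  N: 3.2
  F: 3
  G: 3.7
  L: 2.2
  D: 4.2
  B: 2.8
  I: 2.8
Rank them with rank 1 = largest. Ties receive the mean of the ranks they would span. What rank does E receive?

12

Sorted (descending): 4.2, 3.7, 3.3, 3.2, 3.1, 3, 2.8, 2.8, 2.8, 2.2, 1.9, 1.7
The 3 values of 2.8 occupy positions 7–9 → average rank 8.
E has value 1.7 → rank 12.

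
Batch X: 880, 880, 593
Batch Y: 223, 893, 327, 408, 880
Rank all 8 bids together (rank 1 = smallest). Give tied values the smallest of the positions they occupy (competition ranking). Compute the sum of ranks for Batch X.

14

Sorted (ascending): 223, 327, 408, 593, 880, 880, 880, 893
The 3 values of 880 occupy positions 5–7 → each gets rank 5.
Batch X values → pooled ranks: 880→5, 880→5, 593→4
Rank sum = 5 + 5 + 4 = 14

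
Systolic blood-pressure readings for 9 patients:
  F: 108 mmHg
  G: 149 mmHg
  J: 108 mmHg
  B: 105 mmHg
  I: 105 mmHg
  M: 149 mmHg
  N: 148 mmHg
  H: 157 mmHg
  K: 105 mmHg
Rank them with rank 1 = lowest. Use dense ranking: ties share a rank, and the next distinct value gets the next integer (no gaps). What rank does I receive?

Sorted (ascending): 105, 105, 105, 108, 108, 148, 149, 149, 157
The 3 values of 105 share dense rank 1.
The 2 values of 108 share dense rank 2.
The 2 values of 149 share dense rank 4.
Remaining distinct values take the next consecutive integers.
I has value 105 mmHg → rank 1.

1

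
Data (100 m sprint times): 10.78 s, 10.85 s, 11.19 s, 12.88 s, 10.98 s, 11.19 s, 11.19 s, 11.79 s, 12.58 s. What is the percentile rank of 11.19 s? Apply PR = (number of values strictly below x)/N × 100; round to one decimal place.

N = 9.
Strictly below 11.19: 3. Equal to 11.19: 3.
PR = 3/9 × 100 = 33.3

33.3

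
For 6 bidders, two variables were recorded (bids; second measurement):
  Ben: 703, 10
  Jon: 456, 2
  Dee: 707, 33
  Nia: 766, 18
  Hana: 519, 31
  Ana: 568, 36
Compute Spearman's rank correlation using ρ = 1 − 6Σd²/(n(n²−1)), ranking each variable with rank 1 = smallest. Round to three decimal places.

0.257

Ranks of variable 1: 4, 1, 5, 6, 2, 3
Ranks of variable 2: 2, 1, 5, 3, 4, 6
d = r₁ − r₂: 2, 0, 0, 3, -2, -3
d²: 4, 0, 0, 9, 4, 9; Σd² = 26
ρ = 1 − 6·26/(6·35) = 1 − 156/210 = 0.257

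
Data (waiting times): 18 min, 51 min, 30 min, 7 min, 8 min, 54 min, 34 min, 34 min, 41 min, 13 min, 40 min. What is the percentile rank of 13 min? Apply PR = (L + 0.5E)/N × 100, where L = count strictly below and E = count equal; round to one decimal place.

N = 11.
Strictly below 13: 2. Equal to 13: 1.
PR = (2 + 0.5·1)/11 × 100 = 22.7

22.7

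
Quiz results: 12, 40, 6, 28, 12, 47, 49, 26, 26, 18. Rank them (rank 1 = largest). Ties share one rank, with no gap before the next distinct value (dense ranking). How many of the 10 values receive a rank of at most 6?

Sorted (descending): 49, 47, 40, 28, 26, 26, 18, 12, 12, 6
The 2 values of 26 share dense rank 5.
The 2 values of 12 share dense rank 7.
Remaining distinct values take the next consecutive integers.
Ranks ≤ 6: {1, 2, 3, 4, 5, 5, 6} → 7 values.

7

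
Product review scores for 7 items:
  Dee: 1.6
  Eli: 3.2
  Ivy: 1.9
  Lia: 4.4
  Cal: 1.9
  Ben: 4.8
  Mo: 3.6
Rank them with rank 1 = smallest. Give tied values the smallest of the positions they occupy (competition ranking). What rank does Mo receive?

Sorted (ascending): 1.6, 1.9, 1.9, 3.2, 3.6, 4.4, 4.8
The 2 values of 1.9 occupy positions 2–3 → each gets rank 2.
Mo has value 3.6 → rank 5.

5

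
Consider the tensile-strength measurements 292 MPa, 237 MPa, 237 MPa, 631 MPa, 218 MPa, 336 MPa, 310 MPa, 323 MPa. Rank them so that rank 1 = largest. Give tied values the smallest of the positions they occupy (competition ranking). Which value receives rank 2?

336

Sorted (descending): 631, 336, 323, 310, 292, 237, 237, 218
The 2 values of 237 occupy positions 6–7 → each gets rank 6.
Rank 2 → value 336.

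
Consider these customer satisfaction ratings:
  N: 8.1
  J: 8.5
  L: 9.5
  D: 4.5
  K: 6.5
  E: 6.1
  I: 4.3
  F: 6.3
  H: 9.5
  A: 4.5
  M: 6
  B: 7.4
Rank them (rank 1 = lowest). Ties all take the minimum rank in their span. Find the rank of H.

Sorted (ascending): 4.3, 4.5, 4.5, 6, 6.1, 6.3, 6.5, 7.4, 8.1, 8.5, 9.5, 9.5
The 2 values of 4.5 occupy positions 2–3 → each gets rank 2.
The 2 values of 9.5 occupy positions 11–12 → each gets rank 11.
H has value 9.5 → rank 11.

11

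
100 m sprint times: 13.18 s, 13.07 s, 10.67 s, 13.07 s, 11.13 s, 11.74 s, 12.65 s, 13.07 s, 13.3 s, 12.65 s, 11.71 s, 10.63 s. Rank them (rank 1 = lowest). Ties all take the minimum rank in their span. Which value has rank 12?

Sorted (ascending): 10.63, 10.67, 11.13, 11.71, 11.74, 12.65, 12.65, 13.07, 13.07, 13.07, 13.18, 13.3
The 2 values of 12.65 occupy positions 6–7 → each gets rank 6.
The 3 values of 13.07 occupy positions 8–10 → each gets rank 8.
Rank 12 → value 13.3.

13.3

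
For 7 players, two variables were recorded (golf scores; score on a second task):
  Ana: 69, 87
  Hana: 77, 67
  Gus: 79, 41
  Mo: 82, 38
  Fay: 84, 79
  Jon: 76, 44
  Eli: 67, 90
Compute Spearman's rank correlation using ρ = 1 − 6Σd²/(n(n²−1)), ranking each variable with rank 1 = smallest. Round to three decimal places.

Ranks of variable 1: 2, 4, 5, 6, 7, 3, 1
Ranks of variable 2: 6, 4, 2, 1, 5, 3, 7
d = r₁ − r₂: -4, 0, 3, 5, 2, 0, -6
d²: 16, 0, 9, 25, 4, 0, 36; Σd² = 90
ρ = 1 − 6·90/(7·48) = 1 − 540/336 = -0.607

-0.607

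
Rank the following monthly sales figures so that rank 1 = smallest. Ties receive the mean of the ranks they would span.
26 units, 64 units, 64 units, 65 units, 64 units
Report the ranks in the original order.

Sorted (ascending): 26, 64, 64, 64, 65
The 3 values of 64 occupy positions 2–4 → average rank 3.

1, 3, 3, 5, 3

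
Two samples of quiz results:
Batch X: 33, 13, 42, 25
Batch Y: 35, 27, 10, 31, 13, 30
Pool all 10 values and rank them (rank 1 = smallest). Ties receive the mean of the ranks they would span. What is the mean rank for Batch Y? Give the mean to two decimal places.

5.08

Sorted (ascending): 10, 13, 13, 25, 27, 30, 31, 33, 35, 42
The 2 values of 13 occupy positions 2–3 → average rank (2+3)/2 = 2.5.
Batch Y values → pooled ranks: 35→9, 27→5, 10→1, 31→7, 13→2.5, 30→6
Mean rank = (9 + 5 + 1 + 7 + 2.5 + 6) / 6 = 5.08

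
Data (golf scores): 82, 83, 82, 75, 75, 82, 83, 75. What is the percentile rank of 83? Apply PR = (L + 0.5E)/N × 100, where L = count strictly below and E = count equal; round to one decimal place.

N = 8.
Strictly below 83: 6. Equal to 83: 2.
PR = (6 + 0.5·2)/8 × 100 = 87.5

87.5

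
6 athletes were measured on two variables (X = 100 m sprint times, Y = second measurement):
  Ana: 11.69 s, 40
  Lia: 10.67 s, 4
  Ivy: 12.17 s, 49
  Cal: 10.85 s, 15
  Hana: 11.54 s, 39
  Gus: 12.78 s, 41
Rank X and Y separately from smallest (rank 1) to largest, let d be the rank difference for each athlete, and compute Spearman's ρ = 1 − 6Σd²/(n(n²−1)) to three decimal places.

0.943

Ranks of variable 1: 4, 1, 5, 2, 3, 6
Ranks of variable 2: 4, 1, 6, 2, 3, 5
d = r₁ − r₂: 0, 0, -1, 0, 0, 1
d²: 0, 0, 1, 0, 0, 1; Σd² = 2
ρ = 1 − 6·2/(6·35) = 1 − 12/210 = 0.943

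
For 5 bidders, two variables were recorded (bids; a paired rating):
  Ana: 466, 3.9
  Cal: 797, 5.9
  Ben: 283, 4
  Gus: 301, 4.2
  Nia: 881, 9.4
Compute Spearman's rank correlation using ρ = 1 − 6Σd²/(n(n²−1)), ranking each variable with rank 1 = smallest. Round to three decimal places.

0.700

Ranks of variable 1: 3, 4, 1, 2, 5
Ranks of variable 2: 1, 4, 2, 3, 5
d = r₁ − r₂: 2, 0, -1, -1, 0
d²: 4, 0, 1, 1, 0; Σd² = 6
ρ = 1 − 6·6/(5·24) = 1 − 36/120 = 0.700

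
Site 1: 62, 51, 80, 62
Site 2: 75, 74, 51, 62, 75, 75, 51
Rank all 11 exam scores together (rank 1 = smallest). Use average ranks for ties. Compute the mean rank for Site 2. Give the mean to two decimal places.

Sorted (ascending): 51, 51, 51, 62, 62, 62, 74, 75, 75, 75, 80
The 3 values of 51 occupy positions 1–3 → average rank 2.
The 3 values of 62 occupy positions 4–6 → average rank 5.
The 3 values of 75 occupy positions 8–10 → average rank 9.
Site 2 values → pooled ranks: 75→9, 74→7, 51→2, 62→5, 75→9, 75→9, 51→2
Mean rank = (9 + 7 + 2 + 5 + 9 + 9 + 2) / 7 = 6.14

6.14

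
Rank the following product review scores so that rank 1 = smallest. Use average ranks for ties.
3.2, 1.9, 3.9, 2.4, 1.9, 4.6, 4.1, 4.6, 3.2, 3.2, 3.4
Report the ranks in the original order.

5, 1.5, 8, 3, 1.5, 10.5, 9, 10.5, 5, 5, 7

Sorted (ascending): 1.9, 1.9, 2.4, 3.2, 3.2, 3.2, 3.4, 3.9, 4.1, 4.6, 4.6
The 2 values of 1.9 occupy positions 1–2 → average rank (1+2)/2 = 1.5.
The 3 values of 3.2 occupy positions 4–6 → average rank 5.
The 2 values of 4.6 occupy positions 10–11 → average rank (10+11)/2 = 10.5.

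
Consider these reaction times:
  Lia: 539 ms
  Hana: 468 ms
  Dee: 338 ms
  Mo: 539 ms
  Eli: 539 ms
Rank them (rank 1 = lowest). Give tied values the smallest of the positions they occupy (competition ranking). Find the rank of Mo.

3

Sorted (ascending): 338, 468, 539, 539, 539
The 3 values of 539 occupy positions 3–5 → each gets rank 3.
Mo has value 539 ms → rank 3.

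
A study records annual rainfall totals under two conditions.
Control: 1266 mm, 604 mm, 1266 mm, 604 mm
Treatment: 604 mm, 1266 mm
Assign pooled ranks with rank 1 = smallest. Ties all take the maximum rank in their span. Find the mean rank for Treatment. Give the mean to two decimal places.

Sorted (ascending): 604, 604, 604, 1266, 1266, 1266
The 3 values of 604 occupy positions 1–3 → each gets rank 3.
The 3 values of 1266 occupy positions 4–6 → each gets rank 6.
Treatment values → pooled ranks: 604→3, 1266→6
Mean rank = (3 + 6) / 2 = 4.50

4.50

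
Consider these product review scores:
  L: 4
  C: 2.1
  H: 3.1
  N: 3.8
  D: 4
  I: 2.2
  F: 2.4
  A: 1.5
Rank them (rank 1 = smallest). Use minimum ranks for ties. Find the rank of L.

7

Sorted (ascending): 1.5, 2.1, 2.2, 2.4, 3.1, 3.8, 4, 4
The 2 values of 4 occupy positions 7–8 → each gets rank 7.
L has value 4 → rank 7.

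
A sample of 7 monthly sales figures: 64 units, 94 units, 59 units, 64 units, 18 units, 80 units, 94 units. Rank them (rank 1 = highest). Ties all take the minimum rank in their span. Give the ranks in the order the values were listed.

4, 1, 6, 4, 7, 3, 1

Sorted (descending): 94, 94, 80, 64, 64, 59, 18
The 2 values of 94 occupy positions 1–2 → each gets rank 1.
The 2 values of 64 occupy positions 4–5 → each gets rank 4.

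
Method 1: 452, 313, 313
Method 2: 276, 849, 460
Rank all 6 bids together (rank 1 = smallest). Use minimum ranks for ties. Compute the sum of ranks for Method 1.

Sorted (ascending): 276, 313, 313, 452, 460, 849
The 2 values of 313 occupy positions 2–3 → each gets rank 2.
Method 1 values → pooled ranks: 452→4, 313→2, 313→2
Rank sum = 4 + 2 + 2 = 8

8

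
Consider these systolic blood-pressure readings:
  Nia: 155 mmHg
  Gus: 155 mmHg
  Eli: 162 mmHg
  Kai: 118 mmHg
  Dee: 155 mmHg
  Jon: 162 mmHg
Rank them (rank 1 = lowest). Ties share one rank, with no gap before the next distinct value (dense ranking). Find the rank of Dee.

Sorted (ascending): 118, 155, 155, 155, 162, 162
The 3 values of 155 share dense rank 2.
The 2 values of 162 share dense rank 3.
Remaining distinct values take the next consecutive integers.
Dee has value 155 mmHg → rank 2.

2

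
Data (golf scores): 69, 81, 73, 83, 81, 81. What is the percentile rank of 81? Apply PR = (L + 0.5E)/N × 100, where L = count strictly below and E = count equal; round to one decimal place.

58.3

N = 6.
Strictly below 81: 2. Equal to 81: 3.
PR = (2 + 0.5·3)/6 × 100 = 58.3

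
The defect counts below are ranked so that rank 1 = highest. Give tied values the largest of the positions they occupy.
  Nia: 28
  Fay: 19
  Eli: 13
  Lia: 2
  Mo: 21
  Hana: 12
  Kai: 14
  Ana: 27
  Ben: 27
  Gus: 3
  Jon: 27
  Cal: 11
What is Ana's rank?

Sorted (descending): 28, 27, 27, 27, 21, 19, 14, 13, 12, 11, 3, 2
The 3 values of 27 occupy positions 2–4 → each gets rank 4.
Ana has value 27 → rank 4.

4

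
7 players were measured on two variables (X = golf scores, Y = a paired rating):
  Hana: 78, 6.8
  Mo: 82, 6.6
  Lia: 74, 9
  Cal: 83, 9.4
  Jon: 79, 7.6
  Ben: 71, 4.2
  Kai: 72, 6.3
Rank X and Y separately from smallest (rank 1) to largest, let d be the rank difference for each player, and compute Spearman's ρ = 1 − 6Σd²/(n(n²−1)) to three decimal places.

0.679

Ranks of variable 1: 4, 6, 3, 7, 5, 1, 2
Ranks of variable 2: 4, 3, 6, 7, 5, 1, 2
d = r₁ − r₂: 0, 3, -3, 0, 0, 0, 0
d²: 0, 9, 9, 0, 0, 0, 0; Σd² = 18
ρ = 1 − 6·18/(7·48) = 1 − 108/336 = 0.679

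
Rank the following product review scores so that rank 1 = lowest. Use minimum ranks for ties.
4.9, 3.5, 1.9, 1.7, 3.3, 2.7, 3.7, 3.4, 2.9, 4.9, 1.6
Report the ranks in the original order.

10, 8, 3, 2, 6, 4, 9, 7, 5, 10, 1

Sorted (ascending): 1.6, 1.7, 1.9, 2.7, 2.9, 3.3, 3.4, 3.5, 3.7, 4.9, 4.9
The 2 values of 4.9 occupy positions 10–11 → each gets rank 10.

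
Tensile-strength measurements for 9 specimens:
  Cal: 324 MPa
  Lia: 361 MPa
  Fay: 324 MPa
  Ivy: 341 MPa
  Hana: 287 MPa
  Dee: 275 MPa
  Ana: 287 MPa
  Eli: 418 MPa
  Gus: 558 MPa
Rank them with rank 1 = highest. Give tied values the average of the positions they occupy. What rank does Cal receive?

5.5

Sorted (descending): 558, 418, 361, 341, 324, 324, 287, 287, 275
The 2 values of 324 occupy positions 5–6 → average rank (5+6)/2 = 5.5.
The 2 values of 287 occupy positions 7–8 → average rank (7+8)/2 = 7.5.
Cal has value 324 MPa → rank 5.5.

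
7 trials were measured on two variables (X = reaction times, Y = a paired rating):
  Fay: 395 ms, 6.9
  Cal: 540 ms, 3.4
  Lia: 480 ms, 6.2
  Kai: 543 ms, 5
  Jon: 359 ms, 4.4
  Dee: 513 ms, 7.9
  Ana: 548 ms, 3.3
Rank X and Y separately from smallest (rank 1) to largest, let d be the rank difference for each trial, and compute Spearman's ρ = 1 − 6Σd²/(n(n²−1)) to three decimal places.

Ranks of variable 1: 2, 5, 3, 6, 1, 4, 7
Ranks of variable 2: 6, 2, 5, 4, 3, 7, 1
d = r₁ − r₂: -4, 3, -2, 2, -2, -3, 6
d²: 16, 9, 4, 4, 4, 9, 36; Σd² = 82
ρ = 1 − 6·82/(7·48) = 1 − 492/336 = -0.464

-0.464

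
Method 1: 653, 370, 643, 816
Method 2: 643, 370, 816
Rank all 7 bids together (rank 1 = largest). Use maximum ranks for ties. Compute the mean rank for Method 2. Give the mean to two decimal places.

4.67

Sorted (descending): 816, 816, 653, 643, 643, 370, 370
The 2 values of 816 occupy positions 1–2 → each gets rank 2.
The 2 values of 643 occupy positions 4–5 → each gets rank 5.
The 2 values of 370 occupy positions 6–7 → each gets rank 7.
Method 2 values → pooled ranks: 643→5, 370→7, 816→2
Mean rank = (5 + 7 + 2) / 3 = 4.67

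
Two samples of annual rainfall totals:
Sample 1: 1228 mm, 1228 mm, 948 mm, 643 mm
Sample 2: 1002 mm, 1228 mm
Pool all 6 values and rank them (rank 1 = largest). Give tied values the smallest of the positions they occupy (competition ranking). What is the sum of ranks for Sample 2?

Sorted (descending): 1228, 1228, 1228, 1002, 948, 643
The 3 values of 1228 occupy positions 1–3 → each gets rank 1.
Sample 2 values → pooled ranks: 1002→4, 1228→1
Rank sum = 4 + 1 = 5

5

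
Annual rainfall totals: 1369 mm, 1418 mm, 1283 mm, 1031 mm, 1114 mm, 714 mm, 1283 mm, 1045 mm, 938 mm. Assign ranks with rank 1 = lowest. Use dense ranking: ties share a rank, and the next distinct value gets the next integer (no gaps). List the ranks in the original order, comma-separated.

7, 8, 6, 3, 5, 1, 6, 4, 2

Sorted (ascending): 714, 938, 1031, 1045, 1114, 1283, 1283, 1369, 1418
The 2 values of 1283 share dense rank 6.
Remaining distinct values take the next consecutive integers.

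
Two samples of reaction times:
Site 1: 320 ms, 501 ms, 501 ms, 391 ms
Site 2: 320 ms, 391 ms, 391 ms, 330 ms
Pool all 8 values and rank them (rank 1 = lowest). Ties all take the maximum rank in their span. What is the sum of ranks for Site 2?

17

Sorted (ascending): 320, 320, 330, 391, 391, 391, 501, 501
The 2 values of 320 occupy positions 1–2 → each gets rank 2.
The 3 values of 391 occupy positions 4–6 → each gets rank 6.
The 2 values of 501 occupy positions 7–8 → each gets rank 8.
Site 2 values → pooled ranks: 320→2, 391→6, 391→6, 330→3
Rank sum = 2 + 6 + 6 + 3 = 17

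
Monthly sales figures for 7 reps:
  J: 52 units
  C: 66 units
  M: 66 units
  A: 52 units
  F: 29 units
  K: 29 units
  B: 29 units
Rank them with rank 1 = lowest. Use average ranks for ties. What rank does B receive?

2

Sorted (ascending): 29, 29, 29, 52, 52, 66, 66
The 3 values of 29 occupy positions 1–3 → average rank 2.
The 2 values of 52 occupy positions 4–5 → average rank (4+5)/2 = 4.5.
The 2 values of 66 occupy positions 6–7 → average rank (6+7)/2 = 6.5.
B has value 29 units → rank 2.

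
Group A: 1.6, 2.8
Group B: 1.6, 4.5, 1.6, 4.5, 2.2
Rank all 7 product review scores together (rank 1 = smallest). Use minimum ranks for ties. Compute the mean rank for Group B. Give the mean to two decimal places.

3.60

Sorted (ascending): 1.6, 1.6, 1.6, 2.2, 2.8, 4.5, 4.5
The 3 values of 1.6 occupy positions 1–3 → each gets rank 1.
The 2 values of 4.5 occupy positions 6–7 → each gets rank 6.
Group B values → pooled ranks: 1.6→1, 4.5→6, 1.6→1, 4.5→6, 2.2→4
Mean rank = (1 + 6 + 1 + 6 + 4) / 5 = 3.60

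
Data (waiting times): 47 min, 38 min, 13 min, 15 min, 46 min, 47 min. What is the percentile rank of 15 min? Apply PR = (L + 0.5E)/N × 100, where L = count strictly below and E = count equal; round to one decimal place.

25.0

N = 6.
Strictly below 15: 1. Equal to 15: 1.
PR = (1 + 0.5·1)/6 × 100 = 25.0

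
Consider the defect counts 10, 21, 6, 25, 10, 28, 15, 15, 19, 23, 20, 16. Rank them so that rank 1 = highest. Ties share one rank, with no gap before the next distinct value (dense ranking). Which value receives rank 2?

Sorted (descending): 28, 25, 23, 21, 20, 19, 16, 15, 15, 10, 10, 6
The 2 values of 15 share dense rank 8.
The 2 values of 10 share dense rank 9.
Remaining distinct values take the next consecutive integers.
Rank 2 → value 25.

25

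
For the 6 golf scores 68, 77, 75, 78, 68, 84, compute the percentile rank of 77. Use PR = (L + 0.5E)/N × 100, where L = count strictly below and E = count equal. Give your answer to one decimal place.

58.3

N = 6.
Strictly below 77: 3. Equal to 77: 1.
PR = (3 + 0.5·1)/6 × 100 = 58.3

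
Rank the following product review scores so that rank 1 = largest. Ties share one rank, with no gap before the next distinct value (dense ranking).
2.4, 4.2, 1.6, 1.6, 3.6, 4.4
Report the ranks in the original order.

Sorted (descending): 4.4, 4.2, 3.6, 2.4, 1.6, 1.6
The 2 values of 1.6 share dense rank 5.
Remaining distinct values take the next consecutive integers.

4, 2, 5, 5, 3, 1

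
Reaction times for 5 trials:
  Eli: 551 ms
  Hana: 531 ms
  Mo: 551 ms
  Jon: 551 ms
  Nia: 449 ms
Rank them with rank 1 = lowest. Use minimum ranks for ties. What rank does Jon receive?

3

Sorted (ascending): 449, 531, 551, 551, 551
The 3 values of 551 occupy positions 3–5 → each gets rank 3.
Jon has value 551 ms → rank 3.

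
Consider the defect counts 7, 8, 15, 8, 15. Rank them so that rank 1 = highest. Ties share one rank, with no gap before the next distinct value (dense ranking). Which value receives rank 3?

7

Sorted (descending): 15, 15, 8, 8, 7
The 2 values of 15 share dense rank 1.
The 2 values of 8 share dense rank 2.
Remaining distinct values take the next consecutive integers.
Rank 3 → value 7.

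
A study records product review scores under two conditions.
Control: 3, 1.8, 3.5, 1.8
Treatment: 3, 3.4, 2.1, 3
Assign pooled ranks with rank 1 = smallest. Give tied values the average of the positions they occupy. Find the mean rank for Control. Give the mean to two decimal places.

Sorted (ascending): 1.8, 1.8, 2.1, 3, 3, 3, 3.4, 3.5
The 2 values of 1.8 occupy positions 1–2 → average rank (1+2)/2 = 1.5.
The 3 values of 3 occupy positions 4–6 → average rank 5.
Control values → pooled ranks: 3→5, 1.8→1.5, 3.5→8, 1.8→1.5
Mean rank = (5 + 1.5 + 8 + 1.5) / 4 = 4.00

4.00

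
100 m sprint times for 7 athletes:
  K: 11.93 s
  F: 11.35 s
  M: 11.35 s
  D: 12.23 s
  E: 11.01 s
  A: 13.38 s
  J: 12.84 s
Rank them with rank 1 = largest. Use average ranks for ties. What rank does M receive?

5.5

Sorted (descending): 13.38, 12.84, 12.23, 11.93, 11.35, 11.35, 11.01
The 2 values of 11.35 occupy positions 5–6 → average rank (5+6)/2 = 5.5.
M has value 11.35 s → rank 5.5.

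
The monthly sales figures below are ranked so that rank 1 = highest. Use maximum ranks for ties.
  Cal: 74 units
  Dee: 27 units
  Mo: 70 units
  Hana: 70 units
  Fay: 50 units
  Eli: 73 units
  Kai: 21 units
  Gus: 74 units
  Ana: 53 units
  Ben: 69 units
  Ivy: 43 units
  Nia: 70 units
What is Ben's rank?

Sorted (descending): 74, 74, 73, 70, 70, 70, 69, 53, 50, 43, 27, 21
The 2 values of 74 occupy positions 1–2 → each gets rank 2.
The 3 values of 70 occupy positions 4–6 → each gets rank 6.
Ben has value 69 units → rank 7.

7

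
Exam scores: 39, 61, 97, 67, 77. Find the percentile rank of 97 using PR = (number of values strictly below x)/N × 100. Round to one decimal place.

N = 5.
Strictly below 97: 4. Equal to 97: 1.
PR = 4/5 × 100 = 80.0

80.0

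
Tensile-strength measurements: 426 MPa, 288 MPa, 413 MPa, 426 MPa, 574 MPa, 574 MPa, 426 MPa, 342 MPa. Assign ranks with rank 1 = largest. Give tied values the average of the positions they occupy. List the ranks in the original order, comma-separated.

4, 8, 6, 4, 1.5, 1.5, 4, 7

Sorted (descending): 574, 574, 426, 426, 426, 413, 342, 288
The 2 values of 574 occupy positions 1–2 → average rank (1+2)/2 = 1.5.
The 3 values of 426 occupy positions 3–5 → average rank 4.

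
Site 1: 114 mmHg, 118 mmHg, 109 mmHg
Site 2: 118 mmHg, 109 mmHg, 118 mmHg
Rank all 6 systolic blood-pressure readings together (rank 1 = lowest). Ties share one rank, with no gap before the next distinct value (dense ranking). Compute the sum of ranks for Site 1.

6

Sorted (ascending): 109, 109, 114, 118, 118, 118
The 2 values of 109 share dense rank 1.
The 3 values of 118 share dense rank 3.
Remaining distinct values take the next consecutive integers.
Site 1 values → pooled ranks: 114→2, 118→3, 109→1
Rank sum = 2 + 3 + 1 = 6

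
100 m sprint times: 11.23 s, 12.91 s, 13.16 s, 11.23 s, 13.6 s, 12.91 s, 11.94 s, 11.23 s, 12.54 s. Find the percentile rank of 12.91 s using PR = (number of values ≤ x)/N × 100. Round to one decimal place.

N = 9.
Strictly below 12.91: 5. Equal to 12.91: 2.
PR = 7/9 × 100 = 77.8

77.8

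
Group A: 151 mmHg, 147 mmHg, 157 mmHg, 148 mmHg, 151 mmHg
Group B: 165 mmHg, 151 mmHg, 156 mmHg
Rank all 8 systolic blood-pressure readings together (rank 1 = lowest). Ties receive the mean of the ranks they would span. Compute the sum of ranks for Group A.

18

Sorted (ascending): 147, 148, 151, 151, 151, 156, 157, 165
The 3 values of 151 occupy positions 3–5 → average rank 4.
Group A values → pooled ranks: 151→4, 147→1, 157→7, 148→2, 151→4
Rank sum = 4 + 1 + 7 + 2 + 4 = 18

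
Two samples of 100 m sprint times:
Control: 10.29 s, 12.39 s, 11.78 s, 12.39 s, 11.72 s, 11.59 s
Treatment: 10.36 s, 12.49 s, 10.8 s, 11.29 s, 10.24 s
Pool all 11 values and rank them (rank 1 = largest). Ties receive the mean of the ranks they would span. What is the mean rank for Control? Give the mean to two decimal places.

5.00

Sorted (descending): 12.49, 12.39, 12.39, 11.78, 11.72, 11.59, 11.29, 10.8, 10.36, 10.29, 10.24
The 2 values of 12.39 occupy positions 2–3 → average rank (2+3)/2 = 2.5.
Control values → pooled ranks: 10.29→10, 12.39→2.5, 11.78→4, 12.39→2.5, 11.72→5, 11.59→6
Mean rank = (10 + 2.5 + 4 + 2.5 + 5 + 6) / 6 = 5.00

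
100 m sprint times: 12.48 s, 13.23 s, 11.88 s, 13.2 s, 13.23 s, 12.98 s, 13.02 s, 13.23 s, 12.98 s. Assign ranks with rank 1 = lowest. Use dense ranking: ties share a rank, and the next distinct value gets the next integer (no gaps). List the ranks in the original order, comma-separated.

2, 6, 1, 5, 6, 3, 4, 6, 3

Sorted (ascending): 11.88, 12.48, 12.98, 12.98, 13.02, 13.2, 13.23, 13.23, 13.23
The 2 values of 12.98 share dense rank 3.
The 3 values of 13.23 share dense rank 6.
Remaining distinct values take the next consecutive integers.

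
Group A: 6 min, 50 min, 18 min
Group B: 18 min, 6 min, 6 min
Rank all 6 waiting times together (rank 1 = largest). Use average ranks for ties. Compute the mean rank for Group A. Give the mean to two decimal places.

Sorted (descending): 50, 18, 18, 6, 6, 6
The 2 values of 18 occupy positions 2–3 → average rank (2+3)/2 = 2.5.
The 3 values of 6 occupy positions 4–6 → average rank 5.
Group A values → pooled ranks: 6→5, 50→1, 18→2.5
Mean rank = (5 + 1 + 2.5) / 3 = 2.83

2.83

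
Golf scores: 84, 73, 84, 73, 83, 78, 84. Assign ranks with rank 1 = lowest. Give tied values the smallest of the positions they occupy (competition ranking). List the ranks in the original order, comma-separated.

Sorted (ascending): 73, 73, 78, 83, 84, 84, 84
The 2 values of 73 occupy positions 1–2 → each gets rank 1.
The 3 values of 84 occupy positions 5–7 → each gets rank 5.

5, 1, 5, 1, 4, 3, 5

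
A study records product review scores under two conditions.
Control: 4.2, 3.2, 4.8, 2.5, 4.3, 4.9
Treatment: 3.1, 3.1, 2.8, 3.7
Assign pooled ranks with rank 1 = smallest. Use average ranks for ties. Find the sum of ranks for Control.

40

Sorted (ascending): 2.5, 2.8, 3.1, 3.1, 3.2, 3.7, 4.2, 4.3, 4.8, 4.9
The 2 values of 3.1 occupy positions 3–4 → average rank (3+4)/2 = 3.5.
Control values → pooled ranks: 4.2→7, 3.2→5, 4.8→9, 2.5→1, 4.3→8, 4.9→10
Rank sum = 7 + 5 + 9 + 1 + 8 + 10 = 40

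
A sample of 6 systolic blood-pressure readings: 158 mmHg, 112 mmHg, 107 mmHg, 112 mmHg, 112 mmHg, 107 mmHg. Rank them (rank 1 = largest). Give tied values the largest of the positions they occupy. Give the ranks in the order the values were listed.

1, 4, 6, 4, 4, 6

Sorted (descending): 158, 112, 112, 112, 107, 107
The 3 values of 112 occupy positions 2–4 → each gets rank 4.
The 2 values of 107 occupy positions 5–6 → each gets rank 6.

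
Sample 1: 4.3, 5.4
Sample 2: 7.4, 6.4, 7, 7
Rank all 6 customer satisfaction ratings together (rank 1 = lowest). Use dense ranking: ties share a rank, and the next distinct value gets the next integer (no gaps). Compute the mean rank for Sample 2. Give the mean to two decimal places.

4.00

Sorted (ascending): 4.3, 5.4, 6.4, 7, 7, 7.4
The 2 values of 7 share dense rank 4.
Remaining distinct values take the next consecutive integers.
Sample 2 values → pooled ranks: 7.4→5, 6.4→3, 7→4, 7→4
Mean rank = (5 + 3 + 4 + 4) / 4 = 4.00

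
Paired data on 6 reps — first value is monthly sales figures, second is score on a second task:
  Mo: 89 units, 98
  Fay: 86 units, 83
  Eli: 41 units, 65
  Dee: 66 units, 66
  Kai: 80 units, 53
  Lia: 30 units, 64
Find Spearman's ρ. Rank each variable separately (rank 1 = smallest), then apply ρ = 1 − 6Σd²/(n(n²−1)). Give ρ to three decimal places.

Ranks of variable 1: 6, 5, 2, 3, 4, 1
Ranks of variable 2: 6, 5, 3, 4, 1, 2
d = r₁ − r₂: 0, 0, -1, -1, 3, -1
d²: 0, 0, 1, 1, 9, 1; Σd² = 12
ρ = 1 − 6·12/(6·35) = 1 − 72/210 = 0.657

0.657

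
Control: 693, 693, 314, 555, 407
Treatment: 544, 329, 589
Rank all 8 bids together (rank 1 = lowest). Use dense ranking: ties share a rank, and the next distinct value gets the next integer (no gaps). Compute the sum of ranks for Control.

23

Sorted (ascending): 314, 329, 407, 544, 555, 589, 693, 693
The 2 values of 693 share dense rank 7.
Remaining distinct values take the next consecutive integers.
Control values → pooled ranks: 693→7, 693→7, 314→1, 555→5, 407→3
Rank sum = 7 + 7 + 1 + 5 + 3 = 23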